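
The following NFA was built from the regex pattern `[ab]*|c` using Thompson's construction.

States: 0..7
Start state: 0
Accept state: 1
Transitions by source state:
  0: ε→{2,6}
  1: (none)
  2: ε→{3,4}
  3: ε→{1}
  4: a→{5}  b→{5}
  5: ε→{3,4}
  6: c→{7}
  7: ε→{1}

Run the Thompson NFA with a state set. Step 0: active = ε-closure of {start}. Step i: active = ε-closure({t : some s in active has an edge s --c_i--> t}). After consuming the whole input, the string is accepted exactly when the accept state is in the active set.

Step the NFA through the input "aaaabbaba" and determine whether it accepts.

Answer: ACCEPT

Steps:
start: ε-closure({0}) = {0,1,2,3,4,6}
'a' @ 1: {1,3,4,5}  [accepting]
'a' @ 2: {1,3,4,5}  [accepting]
'a' @ 3: {1,3,4,5}  [accepting]
'a' @ 4: {1,3,4,5}  [accepting]
'b' @ 5: {1,3,4,5}  [accepting]
'b' @ 6: {1,3,4,5}  [accepting]
'a' @ 7: {1,3,4,5}  [accepting]
'b' @ 8: {1,3,4,5}  [accepting]
'a' @ 9: {1,3,4,5}  [accepting]
end set {1,3,4,5} — state 1 in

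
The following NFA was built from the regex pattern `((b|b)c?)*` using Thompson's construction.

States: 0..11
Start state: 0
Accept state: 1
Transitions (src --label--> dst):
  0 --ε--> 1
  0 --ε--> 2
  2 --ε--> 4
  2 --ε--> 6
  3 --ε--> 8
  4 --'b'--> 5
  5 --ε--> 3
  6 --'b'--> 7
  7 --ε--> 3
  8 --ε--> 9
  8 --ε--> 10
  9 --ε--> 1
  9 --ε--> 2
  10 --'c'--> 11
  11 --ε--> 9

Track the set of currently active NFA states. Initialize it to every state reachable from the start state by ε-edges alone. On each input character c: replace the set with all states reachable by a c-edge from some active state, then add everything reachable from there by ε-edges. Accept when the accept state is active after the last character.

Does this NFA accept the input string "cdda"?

start: ε-closure({0}) = {0,1,2,4,6}
'c' @ 1: {}  — state set empty
rest 'dda' ignored (set empty)
final: {}; accept 1 not in set

Answer: REJECT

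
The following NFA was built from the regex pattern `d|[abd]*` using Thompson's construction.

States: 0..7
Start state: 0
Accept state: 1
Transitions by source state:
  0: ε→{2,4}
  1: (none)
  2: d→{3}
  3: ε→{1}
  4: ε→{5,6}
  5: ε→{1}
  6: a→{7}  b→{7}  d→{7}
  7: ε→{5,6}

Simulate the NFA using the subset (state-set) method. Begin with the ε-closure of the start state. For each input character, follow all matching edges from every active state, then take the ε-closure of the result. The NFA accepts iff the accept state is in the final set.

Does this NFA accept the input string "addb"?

start: ε-closure({0}) = {0,1,2,4,5,6}
'a' @ 1: {1,5,6,7}  [accepting]
'd' @ 2: {1,5,6,7}  [accepting]
'd' @ 3: {1,5,6,7}  [accepting]
'b' @ 4: {1,5,6,7}  [accepting]
final: {1,5,6,7}; accept 1 in set

Answer: ACCEPT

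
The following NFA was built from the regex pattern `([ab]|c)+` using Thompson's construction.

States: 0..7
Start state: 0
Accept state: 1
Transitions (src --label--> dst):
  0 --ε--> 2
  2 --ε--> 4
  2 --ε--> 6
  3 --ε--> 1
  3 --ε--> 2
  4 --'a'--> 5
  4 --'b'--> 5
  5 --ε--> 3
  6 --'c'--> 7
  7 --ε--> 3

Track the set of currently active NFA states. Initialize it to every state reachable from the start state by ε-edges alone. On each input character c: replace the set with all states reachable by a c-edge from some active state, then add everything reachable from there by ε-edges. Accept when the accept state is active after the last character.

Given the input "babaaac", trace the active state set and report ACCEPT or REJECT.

initial (ε-close {0}): {0,2,4,6}
'b' @ 1: {1,2,3,4,5,6}  [accepting]
'a' @ 2: {1,2,3,4,5,6}  [accepting]
'b' @ 3: {1,2,3,4,5,6}  [accepting]
'a' @ 4: {1,2,3,4,5,6}  [accepting]
'a' @ 5: {1,2,3,4,5,6}  [accepting]
'a' @ 6: {1,2,3,4,5,6}  [accepting]
'c' @ 7: {1,2,3,4,6,7}  [accepting]
final: {1,2,3,4,6,7}; accept 1 in set

Answer: ACCEPT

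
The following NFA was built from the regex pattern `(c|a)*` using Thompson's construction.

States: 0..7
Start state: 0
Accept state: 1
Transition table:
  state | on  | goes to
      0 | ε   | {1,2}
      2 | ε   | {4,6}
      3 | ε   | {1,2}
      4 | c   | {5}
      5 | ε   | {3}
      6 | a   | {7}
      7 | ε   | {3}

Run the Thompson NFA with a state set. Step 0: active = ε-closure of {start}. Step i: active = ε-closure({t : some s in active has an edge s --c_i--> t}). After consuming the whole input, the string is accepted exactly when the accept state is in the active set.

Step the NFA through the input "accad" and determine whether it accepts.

Answer: REJECT

Derivation:
initial (ε-close {0}): {0,1,2,4,6}
'a' @ 1: {1,2,3,4,6,7}  (accept∈set)
'c' @ 2: {1,2,3,4,5,6}  (accept∈set)
'c' @ 3: {1,2,3,4,5,6}  (accept∈set)
'a' @ 4: {1,2,3,4,6,7}  (accept∈set)
'd' @ 5: {}  — state set empty
after full input: {}  (accept=1 not in)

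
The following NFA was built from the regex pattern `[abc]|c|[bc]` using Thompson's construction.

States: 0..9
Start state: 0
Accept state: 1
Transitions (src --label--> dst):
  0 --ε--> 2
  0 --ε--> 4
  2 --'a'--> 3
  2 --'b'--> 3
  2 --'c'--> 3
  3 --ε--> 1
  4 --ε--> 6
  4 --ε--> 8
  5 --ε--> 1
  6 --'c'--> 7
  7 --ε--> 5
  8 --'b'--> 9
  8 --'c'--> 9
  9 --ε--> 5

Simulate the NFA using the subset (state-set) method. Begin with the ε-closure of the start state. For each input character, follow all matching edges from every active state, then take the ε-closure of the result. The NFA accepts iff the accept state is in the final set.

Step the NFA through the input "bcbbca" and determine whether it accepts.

Answer: REJECT

Derivation:
S₀ = ε-closure({0}) = {0,2,4,6,8}
'b' @ 1: {1,3,5,9}  ✓accept
'c' @ 2: {}  — dead — no transitions
rest 'bbca' ignored (set empty)
after full input: {}  (accept=1 not in)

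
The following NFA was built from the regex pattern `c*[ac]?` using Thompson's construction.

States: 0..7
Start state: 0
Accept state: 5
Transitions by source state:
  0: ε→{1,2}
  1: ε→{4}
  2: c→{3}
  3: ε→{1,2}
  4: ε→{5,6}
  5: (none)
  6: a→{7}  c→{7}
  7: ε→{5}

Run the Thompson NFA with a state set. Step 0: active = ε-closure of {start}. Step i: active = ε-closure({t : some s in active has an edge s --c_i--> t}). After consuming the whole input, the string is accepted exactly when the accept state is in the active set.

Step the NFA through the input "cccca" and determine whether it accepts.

start: ε-closure({0}) = {0,1,2,4,5,6}
'c' @ 1: {1,2,3,4,5,6,7}  [accepting]
'c' @ 2: {1,2,3,4,5,6,7}  [accepting]
'c' @ 3: {1,2,3,4,5,6,7}  [accepting]
'c' @ 4: {1,2,3,4,5,6,7}  [accepting]
'a' @ 5: {5,7}  [accepting]
end set {5,7} — state 5 in

Answer: ACCEPT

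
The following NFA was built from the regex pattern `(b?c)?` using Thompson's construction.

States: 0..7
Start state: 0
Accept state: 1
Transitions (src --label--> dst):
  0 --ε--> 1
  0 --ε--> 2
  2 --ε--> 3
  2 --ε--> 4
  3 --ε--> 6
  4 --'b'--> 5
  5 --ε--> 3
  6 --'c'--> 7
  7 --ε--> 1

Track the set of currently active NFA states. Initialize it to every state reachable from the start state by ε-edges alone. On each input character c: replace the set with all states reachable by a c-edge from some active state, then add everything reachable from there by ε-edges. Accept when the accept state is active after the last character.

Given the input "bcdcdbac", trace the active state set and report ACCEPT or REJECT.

Answer: REJECT

Steps:
initial (ε-close {0}): {0,1,2,3,4,6}
'b' @ 1: {3,5,6}
'c' @ 2: {1,7}  ✓accept
'd' @ 3: {}  — dead — no transitions
rest 'cdbac' ignored (set empty)
end set {} — state 1 not in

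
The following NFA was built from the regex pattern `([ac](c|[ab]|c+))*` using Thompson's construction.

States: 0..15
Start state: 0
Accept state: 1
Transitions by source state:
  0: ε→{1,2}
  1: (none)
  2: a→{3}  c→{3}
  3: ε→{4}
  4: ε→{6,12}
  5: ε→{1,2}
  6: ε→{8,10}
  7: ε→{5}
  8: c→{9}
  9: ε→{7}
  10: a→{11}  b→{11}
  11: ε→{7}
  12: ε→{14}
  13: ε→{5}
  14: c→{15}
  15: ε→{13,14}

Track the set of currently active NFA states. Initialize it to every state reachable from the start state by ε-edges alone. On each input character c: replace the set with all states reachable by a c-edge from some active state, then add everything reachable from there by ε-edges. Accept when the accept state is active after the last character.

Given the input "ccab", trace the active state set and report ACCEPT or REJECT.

S₀ = ε-closure({0}) = {0,1,2}
'c' @ 1: {3,4,6,8,10,12,14}
'c' @ 2: {1,2,5,7,9,13,14,15}  ✓accept
'a' @ 3: {3,4,6,8,10,12,14}
'b' @ 4: {1,2,5,7,11}  ✓accept
end set {1,2,5,7,11} — state 1 in

Answer: ACCEPT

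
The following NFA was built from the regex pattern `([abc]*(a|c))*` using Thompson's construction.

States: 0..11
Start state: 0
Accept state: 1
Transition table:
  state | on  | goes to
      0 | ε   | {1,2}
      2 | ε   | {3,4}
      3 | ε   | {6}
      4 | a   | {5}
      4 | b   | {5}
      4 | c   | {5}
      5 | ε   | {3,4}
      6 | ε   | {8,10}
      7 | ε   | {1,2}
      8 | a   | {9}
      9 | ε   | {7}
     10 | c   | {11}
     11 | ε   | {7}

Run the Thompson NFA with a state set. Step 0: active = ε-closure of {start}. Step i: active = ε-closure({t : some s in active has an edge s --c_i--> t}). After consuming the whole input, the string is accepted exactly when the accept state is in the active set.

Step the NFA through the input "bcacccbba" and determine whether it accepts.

Answer: ACCEPT

Derivation:
initial (ε-close {0}): {0,1,2,3,4,6,8,10}
'b' @ 1: {3,4,5,6,8,10}
'c' @ 2: {1,2,3,4,5,6,7,8,10,11}  (accept∈set)
'a' @ 3: {1,2,3,4,5,6,7,8,9,10}  (accept∈set)
'c' @ 4: {1,2,3,4,5,6,7,8,10,11}  (accept∈set)
'c' @ 5: {1,2,3,4,5,6,7,8,10,11}  (accept∈set)
'c' @ 6: {1,2,3,4,5,6,7,8,10,11}  (accept∈set)
'b' @ 7: {3,4,5,6,8,10}
'b' @ 8: {3,4,5,6,8,10}
'a' @ 9: {1,2,3,4,5,6,7,8,9,10}  (accept∈set)
end set {1,2,3,4,5,6,7,8,9,10} — state 1 in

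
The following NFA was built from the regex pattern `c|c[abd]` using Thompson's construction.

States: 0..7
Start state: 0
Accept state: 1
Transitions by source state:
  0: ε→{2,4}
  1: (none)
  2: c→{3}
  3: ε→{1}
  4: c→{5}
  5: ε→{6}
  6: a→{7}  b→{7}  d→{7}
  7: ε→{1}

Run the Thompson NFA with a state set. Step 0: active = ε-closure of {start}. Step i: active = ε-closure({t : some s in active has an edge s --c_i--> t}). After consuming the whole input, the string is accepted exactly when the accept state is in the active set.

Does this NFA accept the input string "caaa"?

Answer: REJECT

Trace:
initial (ε-close {0}): {0,2,4}
'c' @ 1: {1,3,5,6}  (accept∈set)
'a' @ 2: {1,7}  (accept∈set)
'a' @ 3: {}  — dead — no transitions
rest 'a' ignored (set empty)
final: {}; accept 1 not in set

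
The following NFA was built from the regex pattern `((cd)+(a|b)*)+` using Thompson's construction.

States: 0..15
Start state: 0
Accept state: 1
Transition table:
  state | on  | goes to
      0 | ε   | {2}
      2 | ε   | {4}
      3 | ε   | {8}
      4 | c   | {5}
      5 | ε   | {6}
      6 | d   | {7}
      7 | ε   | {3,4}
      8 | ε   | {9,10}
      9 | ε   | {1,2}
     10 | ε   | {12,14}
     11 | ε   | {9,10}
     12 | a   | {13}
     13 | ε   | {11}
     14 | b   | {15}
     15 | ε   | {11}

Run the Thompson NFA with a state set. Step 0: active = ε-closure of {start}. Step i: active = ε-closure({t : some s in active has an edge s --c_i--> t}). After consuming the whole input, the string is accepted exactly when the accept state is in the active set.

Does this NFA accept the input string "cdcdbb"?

S₀ = ε-closure({0}) = {0,2,4}
'c' @ 1: {5,6}
'd' @ 2: {1,2,3,4,7,8,9,10,12,14}  [accepting]
'c' @ 3: {5,6}
'd' @ 4: {1,2,3,4,7,8,9,10,12,14}  [accepting]
'b' @ 5: {1,2,4,9,10,11,12,14,15}  [accepting]
'b' @ 6: {1,2,4,9,10,11,12,14,15}  [accepting]
after full input: {1,2,4,9,10,11,12,14,15}  (accept=1 in)

Answer: ACCEPT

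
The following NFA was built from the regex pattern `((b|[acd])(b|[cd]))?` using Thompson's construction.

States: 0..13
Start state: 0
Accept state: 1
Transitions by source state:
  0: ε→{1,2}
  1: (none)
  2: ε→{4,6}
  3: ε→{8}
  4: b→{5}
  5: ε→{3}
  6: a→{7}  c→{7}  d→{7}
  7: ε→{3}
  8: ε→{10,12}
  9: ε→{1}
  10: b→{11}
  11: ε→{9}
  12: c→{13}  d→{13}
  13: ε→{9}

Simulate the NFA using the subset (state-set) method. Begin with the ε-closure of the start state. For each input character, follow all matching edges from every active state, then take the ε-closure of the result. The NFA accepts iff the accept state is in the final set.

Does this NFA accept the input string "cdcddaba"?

initial (ε-close {0}): {0,1,2,4,6}
'c' @ 1: {3,7,8,10,12}
'd' @ 2: {1,9,13}  [accepting]
'c' @ 3: {}  — state set empty
rest 'ddaba' ignored (set empty)
after full input: {}  (accept=1 not in)

Answer: REJECT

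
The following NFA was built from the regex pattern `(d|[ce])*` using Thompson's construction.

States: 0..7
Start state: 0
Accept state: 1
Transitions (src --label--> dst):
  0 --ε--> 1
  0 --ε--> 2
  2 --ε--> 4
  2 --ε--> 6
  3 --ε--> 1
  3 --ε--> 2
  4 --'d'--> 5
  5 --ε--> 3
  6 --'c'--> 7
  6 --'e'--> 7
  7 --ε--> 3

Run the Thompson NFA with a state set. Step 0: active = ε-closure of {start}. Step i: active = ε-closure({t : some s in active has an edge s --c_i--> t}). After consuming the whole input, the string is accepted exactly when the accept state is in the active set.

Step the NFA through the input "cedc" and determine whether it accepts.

Answer: ACCEPT

Trace:
initial (ε-close {0}): {0,1,2,4,6}
'c' @ 1: {1,2,3,4,6,7}  (accept∈set)
'e' @ 2: {1,2,3,4,6,7}  (accept∈set)
'd' @ 3: {1,2,3,4,5,6}  (accept∈set)
'c' @ 4: {1,2,3,4,6,7}  (accept∈set)
after full input: {1,2,3,4,6,7}  (accept=1 in)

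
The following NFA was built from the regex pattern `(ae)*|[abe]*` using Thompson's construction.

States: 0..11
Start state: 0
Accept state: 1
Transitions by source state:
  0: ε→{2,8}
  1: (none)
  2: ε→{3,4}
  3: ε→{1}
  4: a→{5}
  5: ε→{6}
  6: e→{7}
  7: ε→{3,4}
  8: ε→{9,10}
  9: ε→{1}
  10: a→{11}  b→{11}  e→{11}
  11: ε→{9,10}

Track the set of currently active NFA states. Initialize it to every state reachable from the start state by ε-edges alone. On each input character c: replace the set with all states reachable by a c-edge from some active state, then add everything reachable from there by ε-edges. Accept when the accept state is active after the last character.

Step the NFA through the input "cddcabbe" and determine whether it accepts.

initial (ε-close {0}): {0,1,2,3,4,8,9,10}
'c' @ 1: {}  — dead — no transitions
rest 'ddcabbe' ignored (set empty)
end set {} — state 1 not in

Answer: REJECT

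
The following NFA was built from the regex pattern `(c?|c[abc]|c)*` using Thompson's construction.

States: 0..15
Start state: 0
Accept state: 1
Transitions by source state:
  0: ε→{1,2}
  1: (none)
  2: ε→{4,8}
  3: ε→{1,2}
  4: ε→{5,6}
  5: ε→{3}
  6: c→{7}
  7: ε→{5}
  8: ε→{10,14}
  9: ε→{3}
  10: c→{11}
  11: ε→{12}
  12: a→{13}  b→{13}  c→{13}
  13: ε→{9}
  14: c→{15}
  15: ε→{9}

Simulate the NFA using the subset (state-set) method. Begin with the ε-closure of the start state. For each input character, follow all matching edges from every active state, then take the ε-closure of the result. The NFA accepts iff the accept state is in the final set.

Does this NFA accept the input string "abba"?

S₀ = ε-closure({0}) = {0,1,2,3,4,5,6,8,10,14}
'a' @ 1: {}  — no active states
rest 'bba' ignored (set empty)
after full input: {}  (accept=1 not in)

Answer: REJECT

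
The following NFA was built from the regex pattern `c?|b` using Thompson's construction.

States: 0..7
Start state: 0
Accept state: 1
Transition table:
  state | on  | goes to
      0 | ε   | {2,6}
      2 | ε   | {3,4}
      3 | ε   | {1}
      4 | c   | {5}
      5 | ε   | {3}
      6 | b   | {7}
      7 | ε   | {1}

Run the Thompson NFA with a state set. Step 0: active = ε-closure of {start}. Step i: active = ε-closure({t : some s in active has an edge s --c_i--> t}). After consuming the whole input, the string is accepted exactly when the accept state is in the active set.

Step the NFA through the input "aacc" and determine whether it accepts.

Answer: REJECT

Steps:
S₀ = ε-closure({0}) = {0,1,2,3,4,6}
'a' @ 1: {}  — state set empty
rest 'acc' ignored (set empty)
final: {}; accept 1 not in set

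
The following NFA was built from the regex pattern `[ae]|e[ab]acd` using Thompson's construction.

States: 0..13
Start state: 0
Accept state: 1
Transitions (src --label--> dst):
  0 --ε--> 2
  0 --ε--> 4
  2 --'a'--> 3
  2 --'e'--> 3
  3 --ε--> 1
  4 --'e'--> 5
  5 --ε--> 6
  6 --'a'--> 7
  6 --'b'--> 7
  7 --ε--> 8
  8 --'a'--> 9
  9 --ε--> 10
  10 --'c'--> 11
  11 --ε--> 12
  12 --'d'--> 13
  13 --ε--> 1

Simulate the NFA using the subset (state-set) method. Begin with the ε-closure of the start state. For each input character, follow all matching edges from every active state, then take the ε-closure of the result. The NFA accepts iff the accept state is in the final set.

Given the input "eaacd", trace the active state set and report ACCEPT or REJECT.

Answer: ACCEPT

Trace:
S₀ = ε-closure({0}) = {0,2,4}
'e' @ 1: {1,3,5,6}  (accept∈set)
'a' @ 2: {7,8}
'a' @ 3: {9,10}
'c' @ 4: {11,12}
'd' @ 5: {1,13}  (accept∈set)
final: {1,13}; accept 1 in set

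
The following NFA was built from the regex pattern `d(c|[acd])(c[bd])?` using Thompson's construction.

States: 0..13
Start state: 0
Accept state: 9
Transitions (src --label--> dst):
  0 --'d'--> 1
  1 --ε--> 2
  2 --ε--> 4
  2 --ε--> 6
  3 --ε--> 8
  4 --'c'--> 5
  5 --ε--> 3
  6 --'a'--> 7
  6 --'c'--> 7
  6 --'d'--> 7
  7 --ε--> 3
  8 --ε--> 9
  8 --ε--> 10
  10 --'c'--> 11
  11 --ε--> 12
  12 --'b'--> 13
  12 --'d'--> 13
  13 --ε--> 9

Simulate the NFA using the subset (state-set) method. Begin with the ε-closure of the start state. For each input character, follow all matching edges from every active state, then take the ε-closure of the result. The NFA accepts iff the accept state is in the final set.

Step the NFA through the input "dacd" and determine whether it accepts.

Answer: ACCEPT

Derivation:
initial (ε-close {0}): {0}
'd' @ 1: {1,2,4,6}
'a' @ 2: {3,7,8,9,10}  (accept∈set)
'c' @ 3: {11,12}
'd' @ 4: {9,13}  (accept∈set)
after full input: {9,13}  (accept=9 in)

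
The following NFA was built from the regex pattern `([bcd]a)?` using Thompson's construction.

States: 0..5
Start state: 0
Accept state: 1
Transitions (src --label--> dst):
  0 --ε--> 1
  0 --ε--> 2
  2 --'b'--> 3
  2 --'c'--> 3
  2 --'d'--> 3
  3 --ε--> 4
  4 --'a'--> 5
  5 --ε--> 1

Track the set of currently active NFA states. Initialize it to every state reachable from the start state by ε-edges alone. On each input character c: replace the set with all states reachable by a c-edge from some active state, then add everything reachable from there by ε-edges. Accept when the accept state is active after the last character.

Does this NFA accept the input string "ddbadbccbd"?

Answer: REJECT

Derivation:
S₀ = ε-closure({0}) = {0,1,2}
'd' @ 1: {3,4}
'd' @ 2: {}  — dead — no transitions
rest 'badbccbd' ignored (set empty)
final: {}; accept 1 not in set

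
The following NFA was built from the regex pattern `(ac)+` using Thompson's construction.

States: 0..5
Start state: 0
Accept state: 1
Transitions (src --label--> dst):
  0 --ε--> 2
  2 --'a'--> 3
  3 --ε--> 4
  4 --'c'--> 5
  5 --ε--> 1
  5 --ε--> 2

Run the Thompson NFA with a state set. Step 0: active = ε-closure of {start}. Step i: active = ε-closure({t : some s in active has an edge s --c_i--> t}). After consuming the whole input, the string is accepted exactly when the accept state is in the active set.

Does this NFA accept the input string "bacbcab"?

start: ε-closure({0}) = {0,2}
'b' @ 1: {}  — dead — no transitions
rest 'acbcab' ignored (set empty)
end set {} — state 1 not in

Answer: REJECT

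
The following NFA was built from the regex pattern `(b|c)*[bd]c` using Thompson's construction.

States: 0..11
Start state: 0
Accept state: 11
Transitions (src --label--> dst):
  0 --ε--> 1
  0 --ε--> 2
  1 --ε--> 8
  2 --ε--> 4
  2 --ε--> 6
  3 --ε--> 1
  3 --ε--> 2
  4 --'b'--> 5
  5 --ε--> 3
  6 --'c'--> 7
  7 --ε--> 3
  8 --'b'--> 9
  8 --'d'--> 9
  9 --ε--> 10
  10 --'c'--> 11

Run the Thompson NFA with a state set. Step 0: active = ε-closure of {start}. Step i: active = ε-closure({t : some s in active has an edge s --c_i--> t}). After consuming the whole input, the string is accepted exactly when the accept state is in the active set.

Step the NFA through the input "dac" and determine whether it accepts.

Answer: REJECT

Steps:
initial (ε-close {0}): {0,1,2,4,6,8}
'd' @ 1: {9,10}
'a' @ 2: {}  — dead — no transitions
rest 'c' ignored (set empty)
after full input: {}  (accept=11 not in)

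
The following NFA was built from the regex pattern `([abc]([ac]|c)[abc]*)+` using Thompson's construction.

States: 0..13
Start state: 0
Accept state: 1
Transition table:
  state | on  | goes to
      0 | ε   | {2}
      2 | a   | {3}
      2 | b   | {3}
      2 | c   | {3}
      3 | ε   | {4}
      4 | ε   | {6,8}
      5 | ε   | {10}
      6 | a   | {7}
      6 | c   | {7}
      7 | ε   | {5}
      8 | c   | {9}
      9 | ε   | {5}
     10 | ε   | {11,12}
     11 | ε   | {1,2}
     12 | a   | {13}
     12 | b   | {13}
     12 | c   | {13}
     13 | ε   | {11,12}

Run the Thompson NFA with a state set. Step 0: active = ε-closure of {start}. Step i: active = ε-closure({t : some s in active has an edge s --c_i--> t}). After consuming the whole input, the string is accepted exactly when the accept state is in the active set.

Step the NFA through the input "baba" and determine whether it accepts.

Answer: ACCEPT

Steps:
start: ε-closure({0}) = {0,2}
'b' @ 1: {3,4,6,8}
'a' @ 2: {1,2,5,7,10,11,12}  ✓accept
'b' @ 3: {1,2,3,4,6,8,11,12,13}  ✓accept
'a' @ 4: {1,2,3,4,5,6,7,8,10,11,12,13}  ✓accept
after full input: {1,2,3,4,5,6,7,8,10,11,12,13}  (accept=1 in)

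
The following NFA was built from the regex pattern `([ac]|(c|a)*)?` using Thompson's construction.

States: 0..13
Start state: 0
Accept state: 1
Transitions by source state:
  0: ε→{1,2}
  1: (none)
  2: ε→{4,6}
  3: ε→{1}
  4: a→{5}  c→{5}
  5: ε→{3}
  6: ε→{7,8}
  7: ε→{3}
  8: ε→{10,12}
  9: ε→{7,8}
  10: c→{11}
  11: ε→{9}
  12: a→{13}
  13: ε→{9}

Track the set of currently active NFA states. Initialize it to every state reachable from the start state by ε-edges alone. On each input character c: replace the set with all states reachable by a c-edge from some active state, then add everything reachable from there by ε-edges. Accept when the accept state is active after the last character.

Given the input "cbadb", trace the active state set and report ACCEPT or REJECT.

start: ε-closure({0}) = {0,1,2,3,4,6,7,8,10,12}
'c' @ 1: {1,3,5,7,8,9,10,11,12}  [accepting]
'b' @ 2: {}  — dead — no transitions
rest 'adb' ignored (set empty)
end set {} — state 1 not in

Answer: REJECT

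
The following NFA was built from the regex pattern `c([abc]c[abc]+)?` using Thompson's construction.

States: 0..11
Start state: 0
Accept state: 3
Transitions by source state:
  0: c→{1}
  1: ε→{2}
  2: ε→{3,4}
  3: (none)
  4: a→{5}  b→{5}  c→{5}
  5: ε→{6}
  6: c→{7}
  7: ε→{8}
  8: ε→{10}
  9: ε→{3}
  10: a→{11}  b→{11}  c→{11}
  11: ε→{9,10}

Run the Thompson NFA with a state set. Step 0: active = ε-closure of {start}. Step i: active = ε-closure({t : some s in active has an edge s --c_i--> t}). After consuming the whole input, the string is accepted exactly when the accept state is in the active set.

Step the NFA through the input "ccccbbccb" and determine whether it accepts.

Answer: ACCEPT

Derivation:
S₀ = ε-closure({0}) = {0}
'c' @ 1: {1,2,3,4}  ✓accept
'c' @ 2: {5,6}
'c' @ 3: {7,8,10}
'c' @ 4: {3,9,10,11}  ✓accept
'b' @ 5: {3,9,10,11}  ✓accept
'b' @ 6: {3,9,10,11}  ✓accept
'c' @ 7: {3,9,10,11}  ✓accept
'c' @ 8: {3,9,10,11}  ✓accept
'b' @ 9: {3,9,10,11}  ✓accept
after full input: {3,9,10,11}  (accept=3 in)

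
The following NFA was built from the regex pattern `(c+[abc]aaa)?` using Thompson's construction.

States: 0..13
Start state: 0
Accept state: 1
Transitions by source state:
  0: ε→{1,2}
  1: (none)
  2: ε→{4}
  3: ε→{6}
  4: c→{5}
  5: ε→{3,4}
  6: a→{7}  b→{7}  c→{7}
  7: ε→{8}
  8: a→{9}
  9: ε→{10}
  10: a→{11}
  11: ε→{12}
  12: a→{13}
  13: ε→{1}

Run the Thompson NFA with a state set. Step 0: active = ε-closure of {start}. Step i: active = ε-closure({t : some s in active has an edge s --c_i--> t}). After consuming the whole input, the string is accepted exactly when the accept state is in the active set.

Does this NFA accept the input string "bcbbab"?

initial (ε-close {0}): {0,1,2,4}
'b' @ 1: {}  — state set empty
rest 'cbbab' ignored (set empty)
final: {}; accept 1 not in set

Answer: REJECT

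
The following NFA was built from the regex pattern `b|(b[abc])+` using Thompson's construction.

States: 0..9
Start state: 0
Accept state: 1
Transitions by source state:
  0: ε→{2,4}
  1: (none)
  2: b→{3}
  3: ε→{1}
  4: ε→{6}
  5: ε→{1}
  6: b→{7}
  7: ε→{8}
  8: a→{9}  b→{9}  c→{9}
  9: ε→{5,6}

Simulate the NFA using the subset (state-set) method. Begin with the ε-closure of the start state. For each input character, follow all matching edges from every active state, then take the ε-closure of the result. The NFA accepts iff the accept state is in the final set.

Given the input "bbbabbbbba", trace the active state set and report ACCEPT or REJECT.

Answer: ACCEPT

Steps:
start: ε-closure({0}) = {0,2,4,6}
'b' @ 1: {1,3,7,8}  (accept∈set)
'b' @ 2: {1,5,6,9}  (accept∈set)
'b' @ 3: {7,8}
'a' @ 4: {1,5,6,9}  (accept∈set)
'b' @ 5: {7,8}
'b' @ 6: {1,5,6,9}  (accept∈set)
'b' @ 7: {7,8}
'b' @ 8: {1,5,6,9}  (accept∈set)
'b' @ 9: {7,8}
'a' @ 10: {1,5,6,9}  (accept∈set)
after full input: {1,5,6,9}  (accept=1 in)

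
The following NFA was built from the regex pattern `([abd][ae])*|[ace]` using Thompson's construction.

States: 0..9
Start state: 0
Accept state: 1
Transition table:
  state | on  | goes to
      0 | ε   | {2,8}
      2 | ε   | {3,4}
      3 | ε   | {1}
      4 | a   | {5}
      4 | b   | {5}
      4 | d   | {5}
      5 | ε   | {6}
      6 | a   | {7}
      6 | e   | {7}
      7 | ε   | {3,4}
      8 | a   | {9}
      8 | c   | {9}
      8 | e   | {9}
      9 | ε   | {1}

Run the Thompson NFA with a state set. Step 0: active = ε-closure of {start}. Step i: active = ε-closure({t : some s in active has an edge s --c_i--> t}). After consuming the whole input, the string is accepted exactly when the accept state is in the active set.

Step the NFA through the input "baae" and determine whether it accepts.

Answer: ACCEPT

Trace:
initial (ε-close {0}): {0,1,2,3,4,8}
'b' @ 1: {5,6}
'a' @ 2: {1,3,4,7}  (accept∈set)
'a' @ 3: {5,6}
'e' @ 4: {1,3,4,7}  (accept∈set)
final: {1,3,4,7}; accept 1 in set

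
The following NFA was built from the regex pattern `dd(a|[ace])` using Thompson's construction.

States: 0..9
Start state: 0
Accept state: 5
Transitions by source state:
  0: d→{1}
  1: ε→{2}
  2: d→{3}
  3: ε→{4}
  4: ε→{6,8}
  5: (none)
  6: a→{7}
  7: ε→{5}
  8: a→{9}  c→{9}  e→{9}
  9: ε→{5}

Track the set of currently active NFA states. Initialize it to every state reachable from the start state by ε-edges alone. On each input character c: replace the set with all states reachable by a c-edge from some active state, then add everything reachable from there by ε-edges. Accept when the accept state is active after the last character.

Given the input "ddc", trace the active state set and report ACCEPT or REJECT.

Answer: ACCEPT

Derivation:
initial (ε-close {0}): {0}
'd' @ 1: {1,2}
'd' @ 2: {3,4,6,8}
'c' @ 3: {5,9}  (accept∈set)
end set {5,9} — state 5 in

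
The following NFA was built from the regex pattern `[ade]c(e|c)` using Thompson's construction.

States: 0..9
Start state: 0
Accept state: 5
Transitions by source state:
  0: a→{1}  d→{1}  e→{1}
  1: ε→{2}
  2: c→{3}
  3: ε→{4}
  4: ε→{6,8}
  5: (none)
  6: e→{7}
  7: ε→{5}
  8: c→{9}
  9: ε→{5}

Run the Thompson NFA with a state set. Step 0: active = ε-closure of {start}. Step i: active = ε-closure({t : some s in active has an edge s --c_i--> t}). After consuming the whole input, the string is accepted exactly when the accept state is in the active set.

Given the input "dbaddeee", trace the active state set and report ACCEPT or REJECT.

S₀ = ε-closure({0}) = {0}
'd' @ 1: {1,2}
'b' @ 2: {}  — state set empty
rest 'addeee' ignored (set empty)
after full input: {}  (accept=5 not in)

Answer: REJECT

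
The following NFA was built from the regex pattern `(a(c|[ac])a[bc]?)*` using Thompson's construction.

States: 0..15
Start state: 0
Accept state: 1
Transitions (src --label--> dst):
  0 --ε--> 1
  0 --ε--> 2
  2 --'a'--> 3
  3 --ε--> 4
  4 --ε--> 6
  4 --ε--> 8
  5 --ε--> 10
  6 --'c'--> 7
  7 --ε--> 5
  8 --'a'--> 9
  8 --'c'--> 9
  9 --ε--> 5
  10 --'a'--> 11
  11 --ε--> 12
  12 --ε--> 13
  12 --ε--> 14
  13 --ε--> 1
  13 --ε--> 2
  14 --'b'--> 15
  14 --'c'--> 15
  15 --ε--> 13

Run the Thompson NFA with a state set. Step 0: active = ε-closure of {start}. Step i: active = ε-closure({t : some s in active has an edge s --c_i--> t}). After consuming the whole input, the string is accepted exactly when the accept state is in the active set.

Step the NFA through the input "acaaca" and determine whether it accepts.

Answer: ACCEPT

Derivation:
initial (ε-close {0}): {0,1,2}
'a' @ 1: {3,4,6,8}
'c' @ 2: {5,7,9,10}
'a' @ 3: {1,2,11,12,13,14}  [accepting]
'a' @ 4: {3,4,6,8}
'c' @ 5: {5,7,9,10}
'a' @ 6: {1,2,11,12,13,14}  [accepting]
final: {1,2,11,12,13,14}; accept 1 in set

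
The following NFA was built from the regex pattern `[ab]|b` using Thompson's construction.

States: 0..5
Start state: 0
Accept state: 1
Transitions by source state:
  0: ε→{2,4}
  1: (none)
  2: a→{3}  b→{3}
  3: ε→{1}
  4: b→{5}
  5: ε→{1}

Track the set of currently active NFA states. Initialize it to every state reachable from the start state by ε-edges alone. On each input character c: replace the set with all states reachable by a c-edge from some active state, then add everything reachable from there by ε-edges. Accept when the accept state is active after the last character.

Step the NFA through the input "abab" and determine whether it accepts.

Answer: REJECT

Trace:
initial (ε-close {0}): {0,2,4}
'a' @ 1: {1,3}  ✓accept
'b' @ 2: {}  — state set empty
rest 'ab' ignored (set empty)
final: {}; accept 1 not in set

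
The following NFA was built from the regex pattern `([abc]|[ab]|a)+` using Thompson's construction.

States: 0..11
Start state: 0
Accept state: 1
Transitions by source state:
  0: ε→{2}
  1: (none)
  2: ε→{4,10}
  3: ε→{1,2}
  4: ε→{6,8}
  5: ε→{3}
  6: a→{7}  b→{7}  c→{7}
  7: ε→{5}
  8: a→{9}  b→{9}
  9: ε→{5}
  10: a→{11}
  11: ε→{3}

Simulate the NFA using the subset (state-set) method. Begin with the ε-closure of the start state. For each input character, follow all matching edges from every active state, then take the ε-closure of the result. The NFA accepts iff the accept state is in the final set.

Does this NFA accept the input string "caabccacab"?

initial (ε-close {0}): {0,2,4,6,8,10}
'c' @ 1: {1,2,3,4,5,6,7,8,10}  ✓accept
'a' @ 2: {1,2,3,4,5,6,7,8,9,10,11}  ✓accept
'a' @ 3: {1,2,3,4,5,6,7,8,9,10,11}  ✓accept
'b' @ 4: {1,2,3,4,5,6,7,8,9,10}  ✓accept
'c' @ 5: {1,2,3,4,5,6,7,8,10}  ✓accept
'c' @ 6: {1,2,3,4,5,6,7,8,10}  ✓accept
'a' @ 7: {1,2,3,4,5,6,7,8,9,10,11}  ✓accept
'c' @ 8: {1,2,3,4,5,6,7,8,10}  ✓accept
'a' @ 9: {1,2,3,4,5,6,7,8,9,10,11}  ✓accept
'b' @ 10: {1,2,3,4,5,6,7,8,9,10}  ✓accept
after full input: {1,2,3,4,5,6,7,8,9,10}  (accept=1 in)

Answer: ACCEPT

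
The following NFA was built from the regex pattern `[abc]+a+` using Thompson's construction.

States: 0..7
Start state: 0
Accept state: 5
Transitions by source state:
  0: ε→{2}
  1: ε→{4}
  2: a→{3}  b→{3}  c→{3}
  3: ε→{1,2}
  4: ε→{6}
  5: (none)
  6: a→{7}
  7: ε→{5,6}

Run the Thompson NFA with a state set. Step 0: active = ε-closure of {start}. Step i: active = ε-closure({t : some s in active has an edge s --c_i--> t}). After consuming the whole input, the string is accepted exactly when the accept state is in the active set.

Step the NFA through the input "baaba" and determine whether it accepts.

initial (ε-close {0}): {0,2}
'b' @ 1: {1,2,3,4,6}
'a' @ 2: {1,2,3,4,5,6,7}  [accepting]
'a' @ 3: {1,2,3,4,5,6,7}  [accepting]
'b' @ 4: {1,2,3,4,6}
'a' @ 5: {1,2,3,4,5,6,7}  [accepting]
after full input: {1,2,3,4,5,6,7}  (accept=5 in)

Answer: ACCEPT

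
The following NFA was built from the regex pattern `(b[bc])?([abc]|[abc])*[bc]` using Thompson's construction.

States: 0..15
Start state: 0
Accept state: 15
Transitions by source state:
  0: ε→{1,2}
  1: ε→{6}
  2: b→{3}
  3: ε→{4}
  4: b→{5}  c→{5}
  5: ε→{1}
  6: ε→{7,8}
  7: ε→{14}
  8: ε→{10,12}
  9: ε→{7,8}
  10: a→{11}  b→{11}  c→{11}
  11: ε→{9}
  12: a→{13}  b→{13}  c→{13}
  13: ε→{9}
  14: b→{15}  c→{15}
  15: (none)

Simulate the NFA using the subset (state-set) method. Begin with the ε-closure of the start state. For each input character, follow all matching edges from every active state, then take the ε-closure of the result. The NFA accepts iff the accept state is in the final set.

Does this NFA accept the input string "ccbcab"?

start: ε-closure({0}) = {0,1,2,6,7,8,10,12,14}
'c' @ 1: {7,8,9,10,11,12,13,14,15}  [accepting]
'c' @ 2: {7,8,9,10,11,12,13,14,15}  [accepting]
'b' @ 3: {7,8,9,10,11,12,13,14,15}  [accepting]
'c' @ 4: {7,8,9,10,11,12,13,14,15}  [accepting]
'a' @ 5: {7,8,9,10,11,12,13,14}
'b' @ 6: {7,8,9,10,11,12,13,14,15}  [accepting]
end set {7,8,9,10,11,12,13,14,15} — state 15 in

Answer: ACCEPT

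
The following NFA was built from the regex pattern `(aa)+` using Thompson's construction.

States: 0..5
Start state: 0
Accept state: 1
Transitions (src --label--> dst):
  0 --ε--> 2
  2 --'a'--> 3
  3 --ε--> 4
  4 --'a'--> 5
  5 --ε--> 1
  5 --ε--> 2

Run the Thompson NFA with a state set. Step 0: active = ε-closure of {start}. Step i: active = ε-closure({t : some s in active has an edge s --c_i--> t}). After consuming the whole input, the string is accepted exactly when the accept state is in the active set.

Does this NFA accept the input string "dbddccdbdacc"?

Answer: REJECT

Trace:
S₀ = ε-closure({0}) = {0,2}
'd' @ 1: {}  — dead — no transitions
rest 'bddccdbdacc' ignored (set empty)
after full input: {}  (accept=1 not in)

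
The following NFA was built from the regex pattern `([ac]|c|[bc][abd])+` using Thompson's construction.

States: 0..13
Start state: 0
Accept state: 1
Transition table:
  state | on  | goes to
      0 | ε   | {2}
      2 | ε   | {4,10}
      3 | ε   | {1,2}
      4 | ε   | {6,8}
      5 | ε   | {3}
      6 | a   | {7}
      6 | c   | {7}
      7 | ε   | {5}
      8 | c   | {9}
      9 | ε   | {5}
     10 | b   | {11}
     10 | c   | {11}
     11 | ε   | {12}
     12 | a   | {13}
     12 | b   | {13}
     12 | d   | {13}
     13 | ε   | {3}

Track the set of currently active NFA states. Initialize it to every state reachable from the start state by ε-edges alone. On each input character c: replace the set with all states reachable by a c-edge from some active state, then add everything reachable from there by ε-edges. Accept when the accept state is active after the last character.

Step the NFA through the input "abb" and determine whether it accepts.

Answer: ACCEPT

Derivation:
initial (ε-close {0}): {0,2,4,6,8,10}
'a' @ 1: {1,2,3,4,5,6,7,8,10}  [accepting]
'b' @ 2: {11,12}
'b' @ 3: {1,2,3,4,6,8,10,13}  [accepting]
final: {1,2,3,4,6,8,10,13}; accept 1 in set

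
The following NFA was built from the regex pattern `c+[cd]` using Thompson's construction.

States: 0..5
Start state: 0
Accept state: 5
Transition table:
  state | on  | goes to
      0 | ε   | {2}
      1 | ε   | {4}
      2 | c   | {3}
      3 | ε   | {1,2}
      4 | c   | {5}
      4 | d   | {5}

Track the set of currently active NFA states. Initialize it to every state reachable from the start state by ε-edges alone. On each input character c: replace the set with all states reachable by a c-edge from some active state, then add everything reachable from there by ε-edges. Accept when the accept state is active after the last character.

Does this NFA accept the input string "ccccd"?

Answer: ACCEPT

Trace:
S₀ = ε-closure({0}) = {0,2}
'c' @ 1: {1,2,3,4}
'c' @ 2: {1,2,3,4,5}  ✓accept
'c' @ 3: {1,2,3,4,5}  ✓accept
'c' @ 4: {1,2,3,4,5}  ✓accept
'd' @ 5: {5}  ✓accept
final: {5}; accept 5 in set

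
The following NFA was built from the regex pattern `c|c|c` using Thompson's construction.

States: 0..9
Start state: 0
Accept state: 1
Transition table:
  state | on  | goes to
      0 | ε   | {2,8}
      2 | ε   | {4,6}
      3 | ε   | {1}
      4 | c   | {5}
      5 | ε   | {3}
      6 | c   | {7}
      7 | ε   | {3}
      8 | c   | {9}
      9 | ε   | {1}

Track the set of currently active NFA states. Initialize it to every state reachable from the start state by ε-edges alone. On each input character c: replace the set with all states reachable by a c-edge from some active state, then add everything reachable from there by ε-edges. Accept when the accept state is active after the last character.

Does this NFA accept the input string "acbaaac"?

Answer: REJECT

Trace:
S₀ = ε-closure({0}) = {0,2,4,6,8}
'a' @ 1: {}  — dead — no transitions
rest 'cbaaac' ignored (set empty)
final: {}; accept 1 not in set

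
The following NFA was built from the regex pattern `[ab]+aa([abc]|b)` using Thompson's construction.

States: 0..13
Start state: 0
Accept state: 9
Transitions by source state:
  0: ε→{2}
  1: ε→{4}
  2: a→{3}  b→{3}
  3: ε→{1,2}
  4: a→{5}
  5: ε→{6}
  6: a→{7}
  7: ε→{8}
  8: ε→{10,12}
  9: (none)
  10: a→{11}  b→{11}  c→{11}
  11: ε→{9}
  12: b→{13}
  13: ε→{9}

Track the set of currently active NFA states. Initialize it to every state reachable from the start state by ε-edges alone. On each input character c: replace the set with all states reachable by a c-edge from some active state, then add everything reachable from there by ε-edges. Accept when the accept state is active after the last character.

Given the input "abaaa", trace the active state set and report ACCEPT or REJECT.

Answer: ACCEPT

Steps:
start: ε-closure({0}) = {0,2}
'a' @ 1: {1,2,3,4}
'b' @ 2: {1,2,3,4}
'a' @ 3: {1,2,3,4,5,6}
'a' @ 4: {1,2,3,4,5,6,7,8,10,12}
'a' @ 5: {1,2,3,4,5,6,7,8,9,10,11,12}  (accept∈set)
final: {1,2,3,4,5,6,7,8,9,10,11,12}; accept 9 in set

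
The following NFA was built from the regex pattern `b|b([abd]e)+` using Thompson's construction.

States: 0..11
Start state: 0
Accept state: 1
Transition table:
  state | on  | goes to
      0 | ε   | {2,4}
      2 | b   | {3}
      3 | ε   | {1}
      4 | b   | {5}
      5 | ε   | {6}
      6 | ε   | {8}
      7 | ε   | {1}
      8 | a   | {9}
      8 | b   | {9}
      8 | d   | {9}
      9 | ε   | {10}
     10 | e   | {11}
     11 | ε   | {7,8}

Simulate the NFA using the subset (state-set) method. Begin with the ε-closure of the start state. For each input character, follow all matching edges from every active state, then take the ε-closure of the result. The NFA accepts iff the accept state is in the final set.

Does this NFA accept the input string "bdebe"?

Answer: ACCEPT

Trace:
initial (ε-close {0}): {0,2,4}
'b' @ 1: {1,3,5,6,8}  [accepting]
'd' @ 2: {9,10}
'e' @ 3: {1,7,8,11}  [accepting]
'b' @ 4: {9,10}
'e' @ 5: {1,7,8,11}  [accepting]
after full input: {1,7,8,11}  (accept=1 in)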